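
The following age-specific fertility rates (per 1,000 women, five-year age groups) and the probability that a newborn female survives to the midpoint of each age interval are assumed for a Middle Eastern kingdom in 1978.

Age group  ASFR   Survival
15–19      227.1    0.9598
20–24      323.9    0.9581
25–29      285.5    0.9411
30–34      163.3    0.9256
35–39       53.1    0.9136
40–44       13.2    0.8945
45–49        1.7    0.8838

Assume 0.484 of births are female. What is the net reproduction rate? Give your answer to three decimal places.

2.444

Proportion female at birth = 0.484.
Weighting each age-specific rate by interval width and survival:
  15–19: 5 × 227.1/1000 × 0.9598 = 1.08985
  20–24: 5 × 323.9/1000 × 0.9581 = 1.55164
  25–29: 5 × 285.5/1000 × 0.9411 = 1.34342
  30–34: 5 × 163.3/1000 × 0.9256 = 0.75575
  35–39: 5 × 53.1/1000 × 0.9136 = 0.24256
  40–44: 5 × 13.2/1000 × 0.8945 = 0.05904
  45–49: 5 × 1.7/1000 × 0.8838 = 0.00751
Sum = 5.04977
NRR = 0.484 × 5.04977 = 2.44409
NRR > 1, so each generation more than replaces itself.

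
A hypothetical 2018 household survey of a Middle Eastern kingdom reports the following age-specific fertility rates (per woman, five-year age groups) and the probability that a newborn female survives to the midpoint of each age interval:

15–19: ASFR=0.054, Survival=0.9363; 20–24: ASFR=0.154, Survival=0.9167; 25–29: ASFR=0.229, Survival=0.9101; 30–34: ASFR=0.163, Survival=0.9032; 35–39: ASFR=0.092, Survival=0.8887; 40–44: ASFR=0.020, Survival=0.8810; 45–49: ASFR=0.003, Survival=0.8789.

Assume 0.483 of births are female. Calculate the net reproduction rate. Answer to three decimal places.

1.568

Proportion female at birth = 0.483.
Each age group contributes 5 × ASFR × survival:
  15–19: 5 × 0.054 × 0.9363 = 0.25280
  20–24: 5 × 0.154 × 0.9167 = 0.70586
  25–29: 5 × 0.229 × 0.9101 = 1.04206
  30–34: 5 × 0.163 × 0.9032 = 0.73611
  35–39: 5 × 0.092 × 0.8887 = 0.40880
  40–44: 5 × 0.020 × 0.8810 = 0.08810
  45–49: 5 × 0.003 × 0.8789 = 0.01318
Sum = 3.24691
NRR = 0.483 × 3.24691 = 1.56826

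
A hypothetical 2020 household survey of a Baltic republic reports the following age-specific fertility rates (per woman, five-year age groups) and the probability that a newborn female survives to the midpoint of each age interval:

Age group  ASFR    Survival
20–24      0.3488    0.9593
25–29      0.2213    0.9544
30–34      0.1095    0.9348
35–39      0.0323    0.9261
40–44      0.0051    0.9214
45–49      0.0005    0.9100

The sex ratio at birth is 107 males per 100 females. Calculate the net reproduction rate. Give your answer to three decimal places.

1.650

Proportion female at birth = 100 / (100 + 107) = 0.48309.
Per-age-group product (5 × ASFR × survival probability):
  20–24: 5 × 0.3488 × 0.9593 = 1.67302
  25–29: 5 × 0.2213 × 0.9544 = 1.05604
  30–34: 5 × 0.1095 × 0.9348 = 0.51180
  35–39: 5 × 0.0323 × 0.9261 = 0.14957
  40–44: 5 × 0.0051 × 0.9214 = 0.02350
  45–49: 5 × 0.0005 × 0.9100 = 0.00228
Sum = 3.41621
NRR = 0.48309 × 3.41621 = 1.65034
An NRR exceeding 1 indicates intrinsic growth under these rates.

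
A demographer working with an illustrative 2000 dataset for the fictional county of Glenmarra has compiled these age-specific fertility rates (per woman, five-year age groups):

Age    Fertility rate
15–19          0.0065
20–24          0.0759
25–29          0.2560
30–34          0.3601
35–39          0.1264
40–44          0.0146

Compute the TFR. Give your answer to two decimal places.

Sum of ASFRs = 0.0065 + 0.0759 + 0.2560 + 0.3601 + 0.1264 + 0.0146 = 0.8395
TFR = 5 × 0.8395 = 4.1975

4.20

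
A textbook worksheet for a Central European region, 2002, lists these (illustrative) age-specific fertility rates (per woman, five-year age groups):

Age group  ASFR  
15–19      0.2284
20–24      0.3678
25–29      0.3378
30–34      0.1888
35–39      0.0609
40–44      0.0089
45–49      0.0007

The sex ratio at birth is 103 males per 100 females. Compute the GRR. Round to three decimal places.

Proportion female at birth = 100 / (100 + 103) = 0.49261.
Sum of ASFRs = 0.2284 + 0.3678 + 0.3378 + 0.1888 + 0.0609 + 0.0089 + 0.0007 = 1.1933
TFR = 5 × 1.1933 = 5.9665
GRR = 0.49261 × 5.9665 = 2.93916

2.939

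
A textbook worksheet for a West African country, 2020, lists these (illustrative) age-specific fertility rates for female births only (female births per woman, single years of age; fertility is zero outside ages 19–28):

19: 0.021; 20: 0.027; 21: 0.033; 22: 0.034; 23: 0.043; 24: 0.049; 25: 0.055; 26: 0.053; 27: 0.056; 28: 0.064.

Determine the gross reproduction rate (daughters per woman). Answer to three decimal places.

Sum of female ASFRs = 0.021 + 0.027 + 0.033 + 0.034 + 0.043 + 0.049 + 0.055 + 0.053 + 0.056 + 0.064 = 0.435
GRR = 0.435

0.435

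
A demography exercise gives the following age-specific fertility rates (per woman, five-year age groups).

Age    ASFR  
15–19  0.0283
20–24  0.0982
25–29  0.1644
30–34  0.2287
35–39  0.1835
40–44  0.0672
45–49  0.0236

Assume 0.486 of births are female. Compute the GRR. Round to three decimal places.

Proportion female at birth = 0.486.
Sum of ASFRs = 0.0283 + 0.0982 + 0.1644 + 0.2287 + 0.1835 + 0.0672 + 0.0236 = 0.7939
TFR = 5 × 0.7939 = 3.9695
GRR = 0.486 × 3.9695 = 1.92918

1.929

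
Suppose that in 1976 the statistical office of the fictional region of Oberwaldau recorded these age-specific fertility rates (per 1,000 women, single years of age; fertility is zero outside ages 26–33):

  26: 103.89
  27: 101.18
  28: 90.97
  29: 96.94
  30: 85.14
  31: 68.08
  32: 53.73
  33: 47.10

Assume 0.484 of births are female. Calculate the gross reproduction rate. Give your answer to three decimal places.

0.313

Proportion female at birth = 0.484.
Sum of ASFRs = 103.89 + 101.18 + 90.97 + 96.94 + 85.14 + 68.08 + 53.73 + 47.10 = 647.03
TFR = 647.03 / 1000 = 0.64703
GRR = 0.484 × 0.64703 = 0.31316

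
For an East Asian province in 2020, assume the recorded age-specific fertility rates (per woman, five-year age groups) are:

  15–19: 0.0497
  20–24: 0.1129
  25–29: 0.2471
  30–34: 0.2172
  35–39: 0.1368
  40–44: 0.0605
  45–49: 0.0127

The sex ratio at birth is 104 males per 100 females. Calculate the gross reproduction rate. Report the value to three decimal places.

Proportion female at birth = 100 / (100 + 104) = 0.49020.
Sum of ASFRs = 0.0497 + 0.1129 + 0.2471 + 0.2172 + 0.1368 + 0.0605 + 0.0127 = 0.8369
TFR = 5 × 0.8369 = 4.1845
GRR = 0.49020 × 4.1845 = 2.05124

2.051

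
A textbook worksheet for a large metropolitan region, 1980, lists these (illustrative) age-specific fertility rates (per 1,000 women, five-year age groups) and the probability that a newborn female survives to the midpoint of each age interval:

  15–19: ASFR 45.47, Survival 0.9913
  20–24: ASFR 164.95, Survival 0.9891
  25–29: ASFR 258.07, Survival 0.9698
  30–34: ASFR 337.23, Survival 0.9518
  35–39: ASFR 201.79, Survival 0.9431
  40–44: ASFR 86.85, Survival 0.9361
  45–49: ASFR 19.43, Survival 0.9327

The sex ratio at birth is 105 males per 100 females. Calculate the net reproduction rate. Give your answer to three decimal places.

Proportion female at birth = 100 / (100 + 105) = 0.48780.
Weighting each age-specific rate by interval width and survival:
  15–19: 5 × 45.47/1000 × 0.9913 = 0.22537
  20–24: 5 × 164.95/1000 × 0.9891 = 0.81576
  25–29: 5 × 258.07/1000 × 0.9698 = 1.25138
  30–34: 5 × 337.23/1000 × 0.9518 = 1.60488
  35–39: 5 × 201.79/1000 × 0.9431 = 0.95154
  40–44: 5 × 86.85/1000 × 0.9361 = 0.40650
  45–49: 5 × 19.43/1000 × 0.9327 = 0.09061
Sum = 5.34604
NRR = 0.48780 × 5.34604 = 2.60780
NRR > 1, so each generation more than replaces itself.

2.608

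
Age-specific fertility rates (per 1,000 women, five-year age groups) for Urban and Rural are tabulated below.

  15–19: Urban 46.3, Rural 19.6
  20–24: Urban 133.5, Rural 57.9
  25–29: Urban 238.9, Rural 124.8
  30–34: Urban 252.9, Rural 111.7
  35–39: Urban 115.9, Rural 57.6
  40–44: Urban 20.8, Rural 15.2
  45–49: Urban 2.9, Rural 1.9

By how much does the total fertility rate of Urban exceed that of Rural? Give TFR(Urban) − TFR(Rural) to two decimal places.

Urban:
  Sum of ASFRs = 46.3 + 133.5 + 238.9 + 252.9 + 115.9 + 20.8 + 2.9 = 811.2
  TFR = 5 × 811.2 / 1000 = 4.056
Rural:
  Sum of ASFRs = 19.6 + 57.9 + 124.8 + 111.7 + 57.6 + 15.2 + 1.9 = 388.7
  TFR = 5 × 388.7 / 1000 = 1.9435
Difference = 4.056 − 1.9435 = 2.1125

2.11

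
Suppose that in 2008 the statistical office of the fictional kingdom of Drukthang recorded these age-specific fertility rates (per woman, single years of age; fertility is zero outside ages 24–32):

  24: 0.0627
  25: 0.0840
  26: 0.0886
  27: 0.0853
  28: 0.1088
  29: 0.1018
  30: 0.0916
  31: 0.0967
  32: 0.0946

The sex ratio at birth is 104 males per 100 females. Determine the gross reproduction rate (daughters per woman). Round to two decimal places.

Proportion female at birth = 100 / (100 + 104) = 0.49020.
Sum of ASFRs = 0.0627 + 0.0840 + 0.0886 + 0.0853 + 0.1088 + 0.1018 + 0.0916 + 0.0967 + 0.0946 = 0.8141
TFR = 0.8141
GRR = 0.49020 × 0.8141 = 0.39907

0.40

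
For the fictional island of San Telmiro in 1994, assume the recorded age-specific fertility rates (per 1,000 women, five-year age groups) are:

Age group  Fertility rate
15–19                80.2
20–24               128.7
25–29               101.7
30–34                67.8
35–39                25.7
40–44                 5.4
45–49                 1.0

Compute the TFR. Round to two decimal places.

Sum of ASFRs = 80.2 + 128.7 + 101.7 + 67.8 + 25.7 + 5.4 + 1.0 = 410.5
TFR = 5 × 410.5 / 1000 = 2.0525

2.05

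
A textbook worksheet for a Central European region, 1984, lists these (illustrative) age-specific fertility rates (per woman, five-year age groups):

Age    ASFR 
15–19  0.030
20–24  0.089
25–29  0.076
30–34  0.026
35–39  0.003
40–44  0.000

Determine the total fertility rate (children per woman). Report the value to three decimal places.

Sum of ASFRs = 0.030 + 0.089 + 0.076 + 0.026 + 0.003 + 0.000 = 0.224
TFR = 5 × 0.224 = 1.12

1.120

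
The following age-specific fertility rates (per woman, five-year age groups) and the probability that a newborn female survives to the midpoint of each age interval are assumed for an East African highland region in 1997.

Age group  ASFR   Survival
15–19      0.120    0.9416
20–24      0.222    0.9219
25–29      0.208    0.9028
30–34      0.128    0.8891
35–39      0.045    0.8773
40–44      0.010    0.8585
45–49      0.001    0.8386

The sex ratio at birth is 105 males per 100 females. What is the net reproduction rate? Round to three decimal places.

1.630

Proportion female at birth = 100 / (100 + 105) = 0.48780.
Survival-weighted fertility by age (5·fₓ·Sₓ):
  15–19: 5 × 0.120 × 0.9416 = 0.56496
  20–24: 5 × 0.222 × 0.9219 = 1.02331
  25–29: 5 × 0.208 × 0.9028 = 0.93891
  30–34: 5 × 0.128 × 0.8891 = 0.56902
  35–39: 5 × 0.045 × 0.8773 = 0.19739
  40–44: 5 × 0.010 × 0.8585 = 0.04293
  45–49: 5 × 0.001 × 0.8386 = 0.00419
Sum = 3.34071
NRR = 0.48780 × 3.34071 = 1.62960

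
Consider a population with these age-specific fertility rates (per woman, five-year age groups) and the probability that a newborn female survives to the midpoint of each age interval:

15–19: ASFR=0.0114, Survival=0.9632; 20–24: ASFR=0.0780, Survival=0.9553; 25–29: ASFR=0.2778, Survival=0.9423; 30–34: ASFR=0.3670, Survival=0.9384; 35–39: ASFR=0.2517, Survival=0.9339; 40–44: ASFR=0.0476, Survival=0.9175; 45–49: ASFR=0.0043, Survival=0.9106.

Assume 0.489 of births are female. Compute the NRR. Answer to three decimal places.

2.382

Proportion female at birth = 0.489.
Per-age-group product (5 × ASFR × survival probability):
  15–19: 5 × 0.0114 × 0.9632 = 0.05490
  20–24: 5 × 0.0780 × 0.9553 = 0.37257
  25–29: 5 × 0.2778 × 0.9423 = 1.30885
  30–34: 5 × 0.3670 × 0.9384 = 1.72196
  35–39: 5 × 0.2517 × 0.9339 = 1.17531
  40–44: 5 × 0.0476 × 0.9175 = 0.21837
  45–49: 5 × 0.0043 × 0.9106 = 0.01958
Sum = 4.87154
NRR = 0.489 × 4.87154 = 2.38218
With NRR above 1 the population is above replacement fertility.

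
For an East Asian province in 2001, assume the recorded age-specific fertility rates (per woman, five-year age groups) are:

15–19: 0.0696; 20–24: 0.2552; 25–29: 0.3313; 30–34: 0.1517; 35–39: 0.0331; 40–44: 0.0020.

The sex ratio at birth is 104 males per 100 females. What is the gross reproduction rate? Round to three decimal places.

Proportion female at birth = 100 / (100 + 104) = 0.49020.
Sum of ASFRs = 0.0696 + 0.2552 + 0.3313 + 0.1517 + 0.0331 + 0.0020 = 0.8429
TFR = 5 × 0.8429 = 4.2145
GRR = 0.49020 × 4.2145 = 2.06595

2.066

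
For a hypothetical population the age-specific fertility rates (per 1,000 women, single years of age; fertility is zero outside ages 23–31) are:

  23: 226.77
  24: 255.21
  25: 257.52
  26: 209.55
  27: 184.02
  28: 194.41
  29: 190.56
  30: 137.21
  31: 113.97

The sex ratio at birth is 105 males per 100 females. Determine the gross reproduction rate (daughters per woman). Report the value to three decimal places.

Proportion female at birth = 100 / (100 + 105) = 0.48780.
Sum of ASFRs = 226.77 + 255.21 + 257.52 + 209.55 + 184.02 + 194.41 + 190.56 + 137.21 + 113.97 = 1769.22
TFR = 1769.22 / 1000 = 1.76922
GRR = 0.48780 × 1.76922 = 0.86303

0.863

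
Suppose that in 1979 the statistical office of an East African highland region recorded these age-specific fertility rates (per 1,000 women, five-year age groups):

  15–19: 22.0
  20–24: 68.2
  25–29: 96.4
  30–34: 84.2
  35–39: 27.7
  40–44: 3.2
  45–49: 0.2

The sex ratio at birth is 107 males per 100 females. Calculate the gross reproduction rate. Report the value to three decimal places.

Proportion female at birth = 100 / (100 + 107) = 0.48309.
Sum of ASFRs = 22.0 + 68.2 + 96.4 + 84.2 + 27.7 + 3.2 + 0.2 = 301.9
TFR = 5 × 301.9 / 1000 = 1.5095
GRR = 0.48309 × 1.5095 = 0.72922

0.729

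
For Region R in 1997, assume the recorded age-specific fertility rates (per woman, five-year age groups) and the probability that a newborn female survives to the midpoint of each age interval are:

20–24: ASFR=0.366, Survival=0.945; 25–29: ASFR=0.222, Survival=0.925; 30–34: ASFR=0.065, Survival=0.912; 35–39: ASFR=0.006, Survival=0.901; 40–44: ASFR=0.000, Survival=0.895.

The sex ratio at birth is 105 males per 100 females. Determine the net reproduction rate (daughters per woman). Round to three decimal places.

1.502

Proportion female at birth = 100 / (100 + 105) = 0.48780.
Per-age-group product (5 × ASFR × survival probability):
  20–24: 5 × 0.366 × 0.945 = 1.72935
  25–29: 5 × 0.222 × 0.925 = 1.02675
  30–34: 5 × 0.065 × 0.912 = 0.29640
  35–39: 5 × 0.006 × 0.901 = 0.02703
  40–44: 5 × 0.000 × 0.895 = 0.00000
Sum = 3.07953
NRR = 0.48780 × 3.07953 = 1.50219
An NRR exceeding 1 indicates intrinsic growth under these rates.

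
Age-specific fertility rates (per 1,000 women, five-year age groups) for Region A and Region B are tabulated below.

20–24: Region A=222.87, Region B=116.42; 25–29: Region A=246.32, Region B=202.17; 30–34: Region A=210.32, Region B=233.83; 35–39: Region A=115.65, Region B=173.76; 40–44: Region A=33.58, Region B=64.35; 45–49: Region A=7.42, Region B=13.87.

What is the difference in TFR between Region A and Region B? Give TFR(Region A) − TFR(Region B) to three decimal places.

Region A:
  Sum of ASFRs = 222.87 + 246.32 + 210.32 + 115.65 + 33.58 + 7.42 = 836.16
  TFR = 5 × 836.16 / 1000 = 4.1808
Region B:
  Sum of ASFRs = 116.42 + 202.17 + 233.83 + 173.76 + 64.35 + 13.87 = 804.40
  TFR = 5 × 804.40 / 1000 = 4.022
Difference = 4.1808 − 4.022 = 0.1588

0.159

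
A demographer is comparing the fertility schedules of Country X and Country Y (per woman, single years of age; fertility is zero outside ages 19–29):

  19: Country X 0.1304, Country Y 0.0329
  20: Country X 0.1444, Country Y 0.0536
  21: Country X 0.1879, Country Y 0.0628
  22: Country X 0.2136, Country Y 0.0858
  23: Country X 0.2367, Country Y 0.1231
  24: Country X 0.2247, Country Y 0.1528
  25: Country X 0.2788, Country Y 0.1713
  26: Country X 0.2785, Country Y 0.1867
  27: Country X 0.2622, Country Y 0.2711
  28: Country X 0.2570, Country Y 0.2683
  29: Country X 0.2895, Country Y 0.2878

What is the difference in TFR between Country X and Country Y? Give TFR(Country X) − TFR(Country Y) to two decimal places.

Country X:
  Sum of ASFRs = 0.1304 + 0.1444 + 0.1879 + 0.2136 + 0.2367 + 0.2247 + 0.2788 + 0.2785 + 0.2622 + 0.2570 + 0.2895 = 2.5037
  TFR = 2.5037
Country Y:
  Sum of ASFRs = 0.0329 + 0.0536 + 0.0628 + 0.0858 + 0.1231 + 0.1528 + 0.1713 + 0.1867 + 0.2711 + 0.2683 + 0.2878 = 1.6962
  TFR = 1.6962
Difference = 2.5037 − 1.6962 = 0.8075

0.81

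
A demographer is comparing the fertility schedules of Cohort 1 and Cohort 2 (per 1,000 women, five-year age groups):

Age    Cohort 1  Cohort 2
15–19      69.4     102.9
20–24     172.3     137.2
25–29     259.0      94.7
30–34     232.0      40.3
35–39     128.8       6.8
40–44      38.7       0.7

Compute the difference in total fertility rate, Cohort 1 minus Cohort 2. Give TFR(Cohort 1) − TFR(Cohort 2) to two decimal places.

2.59

Cohort 1:
  Sum of ASFRs = 69.4 + 172.3 + 259.0 + 232.0 + 128.8 + 38.7 = 900.2
  TFR = 5 × 900.2 / 1000 = 4.501
Cohort 2:
  Sum of ASFRs = 102.9 + 137.2 + 94.7 + 40.3 + 6.8 + 0.7 = 382.6
  TFR = 5 × 382.6 / 1000 = 1.913
Difference = 4.501 − 1.913 = 2.588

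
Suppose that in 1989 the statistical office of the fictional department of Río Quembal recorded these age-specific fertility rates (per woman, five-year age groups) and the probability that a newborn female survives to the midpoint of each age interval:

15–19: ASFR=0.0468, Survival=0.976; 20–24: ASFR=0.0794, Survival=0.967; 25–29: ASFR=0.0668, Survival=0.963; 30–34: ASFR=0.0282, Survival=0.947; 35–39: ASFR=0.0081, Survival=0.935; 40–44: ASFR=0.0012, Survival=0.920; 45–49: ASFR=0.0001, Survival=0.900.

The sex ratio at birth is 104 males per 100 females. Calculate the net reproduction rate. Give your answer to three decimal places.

Proportion female at birth = 100 / (100 + 104) = 0.49020.
Per-age-group product (5 × ASFR × survival probability):
  15–19: 5 × 0.0468 × 0.976 = 0.22838
  20–24: 5 × 0.0794 × 0.967 = 0.38390
  25–29: 5 × 0.0668 × 0.963 = 0.32164
  30–34: 5 × 0.0282 × 0.947 = 0.13353
  35–39: 5 × 0.0081 × 0.935 = 0.03787
  40–44: 5 × 0.0012 × 0.920 = 0.00552
  45–49: 5 × 0.0001 × 0.900 = 0.00045
Sum = 1.11129
NRR = 0.49020 × 1.11129 = 0.54475
With NRR below 1 the population is below replacement fertility.

0.545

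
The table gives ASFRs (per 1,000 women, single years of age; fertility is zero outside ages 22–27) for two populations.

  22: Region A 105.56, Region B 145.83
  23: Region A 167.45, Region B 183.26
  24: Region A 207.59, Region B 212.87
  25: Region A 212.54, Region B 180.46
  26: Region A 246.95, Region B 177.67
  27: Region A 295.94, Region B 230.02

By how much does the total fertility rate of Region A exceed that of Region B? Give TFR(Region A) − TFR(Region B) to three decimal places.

0.106

Region A:
  Sum of ASFRs = 105.56 + 167.45 + 207.59 + 212.54 + 246.95 + 295.94 = 1236.03
  TFR = 1236.03 / 1000 = 1.23603
Region B:
  Sum of ASFRs = 145.83 + 183.26 + 212.87 + 180.46 + 177.67 + 230.02 = 1130.11
  TFR = 1130.11 / 1000 = 1.13011
Difference = 1.23603 − 1.13011 = 0.10592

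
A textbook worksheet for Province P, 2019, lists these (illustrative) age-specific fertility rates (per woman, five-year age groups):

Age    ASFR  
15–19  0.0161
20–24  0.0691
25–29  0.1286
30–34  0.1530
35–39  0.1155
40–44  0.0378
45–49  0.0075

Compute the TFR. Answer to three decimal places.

2.638

Sum of ASFRs = 0.0161 + 0.0691 + 0.1286 + 0.1530 + 0.1155 + 0.0378 + 0.0075 = 0.5276
TFR = 5 × 0.5276 = 2.638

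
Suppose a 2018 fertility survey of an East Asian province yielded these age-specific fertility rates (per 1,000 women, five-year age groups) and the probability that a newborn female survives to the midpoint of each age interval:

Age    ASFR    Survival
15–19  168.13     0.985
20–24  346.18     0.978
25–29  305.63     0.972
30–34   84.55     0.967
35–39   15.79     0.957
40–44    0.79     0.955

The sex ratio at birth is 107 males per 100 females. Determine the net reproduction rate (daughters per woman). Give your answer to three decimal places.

2.171

Proportion female at birth = 100 / (100 + 107) = 0.48309.
Per-age-group product (5 × ASFR × survival probability):
  15–19: 5 × 168.13/1000 × 0.985 = 0.82804
  20–24: 5 × 346.18/1000 × 0.978 = 1.69282
  25–29: 5 × 305.63/1000 × 0.972 = 1.48536
  30–34: 5 × 84.55/1000 × 0.967 = 0.40880
  35–39: 5 × 15.79/1000 × 0.957 = 0.07556
  40–44: 5 × 0.79/1000 × 0.955 = 0.00377
Sum = 4.49435
NRR = 0.48309 × 4.49435 = 2.17118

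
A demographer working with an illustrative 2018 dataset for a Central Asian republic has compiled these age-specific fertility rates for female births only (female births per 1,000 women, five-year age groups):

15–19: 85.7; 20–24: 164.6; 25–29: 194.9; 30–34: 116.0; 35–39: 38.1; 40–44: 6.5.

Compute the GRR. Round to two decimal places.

3.03

Sum of female ASFRs = 85.7 + 164.6 + 194.9 + 116.0 + 38.1 + 6.5 = 605.8
GRR = 5 × 605.8 / 1000 = 3.029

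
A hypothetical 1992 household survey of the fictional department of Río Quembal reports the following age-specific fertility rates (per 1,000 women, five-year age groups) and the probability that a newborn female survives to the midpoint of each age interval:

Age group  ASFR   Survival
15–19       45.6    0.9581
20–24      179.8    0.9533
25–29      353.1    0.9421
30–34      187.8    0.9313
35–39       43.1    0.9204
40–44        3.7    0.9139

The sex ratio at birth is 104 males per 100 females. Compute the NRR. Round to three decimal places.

1.877

Proportion female at birth = 100 / (100 + 104) = 0.49020.
Each age group contributes 5 × ASFR × survival:
  15–19: 5 × 45.6/1000 × 0.9581 = 0.21845
  20–24: 5 × 179.8/1000 × 0.9533 = 0.85702
  25–29: 5 × 353.1/1000 × 0.9421 = 1.66328
  30–34: 5 × 187.8/1000 × 0.9313 = 0.87449
  35–39: 5 × 43.1/1000 × 0.9204 = 0.19835
  40–44: 5 × 3.7/1000 × 0.9139 = 0.01691
Sum = 3.82850
NRR = 0.49020 × 3.82850 = 1.87673
With NRR above 1 the population is above replacement fertility.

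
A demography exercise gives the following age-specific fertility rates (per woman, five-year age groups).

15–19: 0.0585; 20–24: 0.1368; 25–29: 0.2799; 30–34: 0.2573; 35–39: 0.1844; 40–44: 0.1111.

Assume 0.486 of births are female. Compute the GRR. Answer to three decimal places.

2.498

Proportion female at birth = 0.486.
Sum of ASFRs = 0.0585 + 0.1368 + 0.2799 + 0.2573 + 0.1844 + 0.1111 = 1.0280
TFR = 5 × 1.0280 = 5.14
GRR = 0.486 × 5.14 = 2.49804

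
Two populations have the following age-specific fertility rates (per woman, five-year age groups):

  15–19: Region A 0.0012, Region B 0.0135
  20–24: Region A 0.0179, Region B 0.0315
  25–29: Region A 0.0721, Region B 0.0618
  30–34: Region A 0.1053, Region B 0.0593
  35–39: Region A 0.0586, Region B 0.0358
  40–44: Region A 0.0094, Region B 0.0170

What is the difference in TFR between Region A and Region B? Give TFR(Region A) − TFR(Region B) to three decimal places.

Region A:
  Sum of ASFRs = 0.0012 + 0.0179 + 0.0721 + 0.1053 + 0.0586 + 0.0094 = 0.2645
  TFR = 5 × 0.2645 = 1.3225
Region B:
  Sum of ASFRs = 0.0135 + 0.0315 + 0.0618 + 0.0593 + 0.0358 + 0.0170 = 0.2189
  TFR = 5 × 0.2189 = 1.0945
Difference = 1.3225 − 1.0945 = 0.228

0.228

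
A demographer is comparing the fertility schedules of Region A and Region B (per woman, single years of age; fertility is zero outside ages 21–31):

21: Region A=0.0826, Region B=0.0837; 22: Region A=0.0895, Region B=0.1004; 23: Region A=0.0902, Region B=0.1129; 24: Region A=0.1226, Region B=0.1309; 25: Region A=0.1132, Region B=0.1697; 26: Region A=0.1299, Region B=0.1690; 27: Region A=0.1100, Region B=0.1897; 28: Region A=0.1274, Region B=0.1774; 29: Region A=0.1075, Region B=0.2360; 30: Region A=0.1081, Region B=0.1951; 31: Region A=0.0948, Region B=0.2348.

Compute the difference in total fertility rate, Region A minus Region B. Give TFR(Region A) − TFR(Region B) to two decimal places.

Region A:
  Sum of ASFRs = 0.0826 + 0.0895 + 0.0902 + 0.1226 + 0.1132 + 0.1299 + 0.1100 + 0.1274 + 0.1075 + 0.1081 + 0.0948 = 1.1758
  TFR = 1.1758
Region B:
  Sum of ASFRs = 0.0837 + 0.1004 + 0.1129 + 0.1309 + 0.1697 + 0.1690 + 0.1897 + 0.1774 + 0.2360 + 0.1951 + 0.2348 = 1.7996
  TFR = 1.7996
Difference = 1.1758 − 1.7996 = -0.6238

-0.62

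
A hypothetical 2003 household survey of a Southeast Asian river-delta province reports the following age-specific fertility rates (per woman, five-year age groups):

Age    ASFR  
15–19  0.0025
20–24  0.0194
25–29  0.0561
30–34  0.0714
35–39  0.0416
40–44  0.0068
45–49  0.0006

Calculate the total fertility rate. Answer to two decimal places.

0.99

Sum of ASFRs = 0.0025 + 0.0194 + 0.0561 + 0.0714 + 0.0416 + 0.0068 + 0.0006 = 0.1984
TFR = 5 × 0.1984 = 0.992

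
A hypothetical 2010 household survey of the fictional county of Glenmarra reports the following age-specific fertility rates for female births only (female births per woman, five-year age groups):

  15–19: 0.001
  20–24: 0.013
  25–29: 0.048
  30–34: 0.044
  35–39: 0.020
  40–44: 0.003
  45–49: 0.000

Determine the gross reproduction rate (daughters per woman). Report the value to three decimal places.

0.645

Sum of female ASFRs = 0.001 + 0.013 + 0.048 + 0.044 + 0.020 + 0.003 + 0.000 = 0.129
GRR = 5 × 0.129 = 0.645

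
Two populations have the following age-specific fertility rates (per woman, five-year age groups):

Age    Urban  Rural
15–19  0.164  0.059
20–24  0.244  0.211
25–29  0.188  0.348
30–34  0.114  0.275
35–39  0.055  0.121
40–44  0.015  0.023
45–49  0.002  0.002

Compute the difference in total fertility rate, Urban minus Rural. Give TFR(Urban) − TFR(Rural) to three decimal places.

Urban:
  Sum of ASFRs = 0.164 + 0.244 + 0.188 + 0.114 + 0.055 + 0.015 + 0.002 = 0.782
  TFR = 5 × 0.782 = 3.91
Rural:
  Sum of ASFRs = 0.059 + 0.211 + 0.348 + 0.275 + 0.121 + 0.023 + 0.002 = 1.039
  TFR = 5 × 1.039 = 5.195
Difference = 3.91 − 5.195 = -1.285

-1.285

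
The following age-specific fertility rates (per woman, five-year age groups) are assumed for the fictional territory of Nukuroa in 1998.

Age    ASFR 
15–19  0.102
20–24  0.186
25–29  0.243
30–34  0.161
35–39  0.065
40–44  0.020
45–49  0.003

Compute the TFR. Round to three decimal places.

Sum of ASFRs = 0.102 + 0.186 + 0.243 + 0.161 + 0.065 + 0.020 + 0.003 = 0.780
TFR = 5 × 0.780 = 3.9

3.900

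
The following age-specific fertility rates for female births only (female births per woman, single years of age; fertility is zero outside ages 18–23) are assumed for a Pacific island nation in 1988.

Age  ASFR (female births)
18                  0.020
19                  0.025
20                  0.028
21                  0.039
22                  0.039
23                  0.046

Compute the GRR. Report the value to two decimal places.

0.20

Sum of female ASFRs = 0.020 + 0.025 + 0.028 + 0.039 + 0.039 + 0.046 = 0.197
GRR = 0.197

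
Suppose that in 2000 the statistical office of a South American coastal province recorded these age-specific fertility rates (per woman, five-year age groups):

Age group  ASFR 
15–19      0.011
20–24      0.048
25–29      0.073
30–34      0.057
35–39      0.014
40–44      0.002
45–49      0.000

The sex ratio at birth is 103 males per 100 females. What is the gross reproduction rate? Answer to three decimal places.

0.505

Proportion female at birth = 100 / (100 + 103) = 0.49261.
Sum of ASFRs = 0.011 + 0.048 + 0.073 + 0.057 + 0.014 + 0.002 + 0.000 = 0.205
TFR = 5 × 0.205 = 1.025
GRR = 0.49261 × 1.025 = 0.50493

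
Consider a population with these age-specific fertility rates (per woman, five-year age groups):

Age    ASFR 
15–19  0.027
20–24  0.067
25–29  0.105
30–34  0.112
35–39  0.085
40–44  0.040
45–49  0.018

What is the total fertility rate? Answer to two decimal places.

2.27

Sum of ASFRs = 0.027 + 0.067 + 0.105 + 0.112 + 0.085 + 0.040 + 0.018 = 0.454
TFR = 5 × 0.454 = 2.27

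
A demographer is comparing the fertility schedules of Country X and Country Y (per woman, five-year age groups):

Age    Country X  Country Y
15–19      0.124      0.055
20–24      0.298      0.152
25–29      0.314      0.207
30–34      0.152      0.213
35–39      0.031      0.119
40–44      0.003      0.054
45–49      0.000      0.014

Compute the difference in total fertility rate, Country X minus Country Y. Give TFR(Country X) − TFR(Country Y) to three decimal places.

Country X:
  Sum of ASFRs = 0.124 + 0.298 + 0.314 + 0.152 + 0.031 + 0.003 + 0.000 = 0.922
  TFR = 5 × 0.922 = 4.61
Country Y:
  Sum of ASFRs = 0.055 + 0.152 + 0.207 + 0.213 + 0.119 + 0.054 + 0.014 = 0.814
  TFR = 5 × 0.814 = 4.07
Difference = 4.61 − 4.07 = 0.54

0.540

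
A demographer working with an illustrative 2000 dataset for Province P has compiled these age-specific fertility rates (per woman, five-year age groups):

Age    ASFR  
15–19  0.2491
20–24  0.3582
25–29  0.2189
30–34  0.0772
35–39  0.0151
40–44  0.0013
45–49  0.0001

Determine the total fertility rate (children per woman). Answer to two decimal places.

Sum of ASFRs = 0.2491 + 0.3582 + 0.2189 + 0.0772 + 0.0151 + 0.0013 + 0.0001 = 0.9199
TFR = 5 × 0.9199 = 4.5995

4.60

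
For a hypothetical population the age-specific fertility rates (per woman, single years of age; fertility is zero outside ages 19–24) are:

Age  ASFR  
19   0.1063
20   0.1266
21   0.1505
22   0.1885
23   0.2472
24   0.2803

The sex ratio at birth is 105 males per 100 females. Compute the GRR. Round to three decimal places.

0.536

Proportion female at birth = 100 / (100 + 105) = 0.48780.
Sum of ASFRs = 0.1063 + 0.1266 + 0.1505 + 0.1885 + 0.2472 + 0.2803 = 1.0994
TFR = 1.0994
GRR = 0.48780 × 1.0994 = 0.53629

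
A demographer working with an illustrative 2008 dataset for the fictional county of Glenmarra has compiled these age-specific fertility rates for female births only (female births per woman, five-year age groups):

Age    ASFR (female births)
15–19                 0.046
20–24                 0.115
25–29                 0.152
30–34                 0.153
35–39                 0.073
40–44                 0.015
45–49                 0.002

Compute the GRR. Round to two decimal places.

Sum of female ASFRs = 0.046 + 0.115 + 0.152 + 0.153 + 0.073 + 0.015 + 0.002 = 0.556
GRR = 5 × 0.556 = 2.78

2.78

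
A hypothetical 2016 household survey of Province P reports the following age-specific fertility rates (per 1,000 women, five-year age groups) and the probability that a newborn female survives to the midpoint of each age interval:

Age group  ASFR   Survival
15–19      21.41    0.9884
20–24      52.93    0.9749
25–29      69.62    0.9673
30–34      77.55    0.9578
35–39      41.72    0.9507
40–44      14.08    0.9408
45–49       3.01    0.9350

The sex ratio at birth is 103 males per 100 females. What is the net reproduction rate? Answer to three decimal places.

0.665

Proportion female at birth = 100 / (100 + 103) = 0.49261.
Survival-weighted fertility by age (5·fₓ·Sₓ):
  15–19: 5 × 21.41/1000 × 0.9884 = 0.10581
  20–24: 5 × 52.93/1000 × 0.9749 = 0.25801
  25–29: 5 × 69.62/1000 × 0.9673 = 0.33672
  30–34: 5 × 77.55/1000 × 0.9578 = 0.37139
  35–39: 5 × 41.72/1000 × 0.9507 = 0.19832
  40–44: 5 × 14.08/1000 × 0.9408 = 0.06623
  45–49: 5 × 3.01/1000 × 0.9350 = 0.01407
Sum = 1.35055
NRR = 0.49261 × 1.35055 = 0.66529
NRR < 1, so the cohort does not fully replace itself.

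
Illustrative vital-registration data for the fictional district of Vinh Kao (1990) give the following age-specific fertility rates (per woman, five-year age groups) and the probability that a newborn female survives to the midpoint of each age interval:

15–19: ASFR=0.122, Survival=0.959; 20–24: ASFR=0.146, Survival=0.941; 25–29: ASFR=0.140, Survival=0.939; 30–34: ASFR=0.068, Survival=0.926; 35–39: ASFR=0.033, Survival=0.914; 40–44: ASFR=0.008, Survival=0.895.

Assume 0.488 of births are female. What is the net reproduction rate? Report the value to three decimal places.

1.186

Proportion female at birth = 0.488.
Per-age-group product (5 × ASFR × survival probability):
  15–19: 5 × 0.122 × 0.959 = 0.58499
  20–24: 5 × 0.146 × 0.941 = 0.68693
  25–29: 5 × 0.140 × 0.939 = 0.65730
  30–34: 5 × 0.068 × 0.926 = 0.31484
  35–39: 5 × 0.033 × 0.914 = 0.15081
  40–44: 5 × 0.008 × 0.895 = 0.03580
Sum = 2.43067
NRR = 0.488 × 2.43067 = 1.18617
With NRR above 1 the population is above replacement fertility.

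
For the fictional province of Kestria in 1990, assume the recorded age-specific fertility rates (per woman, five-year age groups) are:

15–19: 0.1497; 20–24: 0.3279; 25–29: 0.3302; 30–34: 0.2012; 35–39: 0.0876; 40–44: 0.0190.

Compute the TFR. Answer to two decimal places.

5.58

Sum of ASFRs = 0.1497 + 0.3279 + 0.3302 + 0.2012 + 0.0876 + 0.0190 = 1.1156
TFR = 5 × 1.1156 = 5.578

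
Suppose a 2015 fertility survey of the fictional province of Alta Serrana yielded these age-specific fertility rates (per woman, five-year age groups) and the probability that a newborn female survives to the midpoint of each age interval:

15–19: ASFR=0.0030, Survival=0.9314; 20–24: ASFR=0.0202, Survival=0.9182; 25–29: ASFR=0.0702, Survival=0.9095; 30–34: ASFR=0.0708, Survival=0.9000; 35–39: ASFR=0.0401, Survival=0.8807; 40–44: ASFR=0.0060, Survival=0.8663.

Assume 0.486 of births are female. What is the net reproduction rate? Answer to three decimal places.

0.460

Proportion female at birth = 0.486.
Survival-weighted fertility by age (5·fₓ·Sₓ):
  15–19: 5 × 0.0030 × 0.9314 = 0.01397
  20–24: 5 × 0.0202 × 0.9182 = 0.09274
  25–29: 5 × 0.0702 × 0.9095 = 0.31923
  30–34: 5 × 0.0708 × 0.9000 = 0.31860
  35–39: 5 × 0.0401 × 0.8807 = 0.17658
  40–44: 5 × 0.0060 × 0.8663 = 0.02599
Sum = 0.94711
NRR = 0.486 × 0.94711 = 0.46030
NRR < 1, so the cohort does not fully replace itself.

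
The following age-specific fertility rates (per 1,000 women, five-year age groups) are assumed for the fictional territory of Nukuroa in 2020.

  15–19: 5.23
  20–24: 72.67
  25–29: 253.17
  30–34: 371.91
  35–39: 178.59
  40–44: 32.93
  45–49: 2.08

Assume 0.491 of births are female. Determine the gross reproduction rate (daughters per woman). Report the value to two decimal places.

Proportion female at birth = 0.491.
Sum of ASFRs = 5.23 + 72.67 + 253.17 + 371.91 + 178.59 + 32.93 + 2.08 = 916.58
TFR = 5 × 916.58 / 1000 = 4.5829
GRR = 0.491 × 4.5829 = 2.25020

2.25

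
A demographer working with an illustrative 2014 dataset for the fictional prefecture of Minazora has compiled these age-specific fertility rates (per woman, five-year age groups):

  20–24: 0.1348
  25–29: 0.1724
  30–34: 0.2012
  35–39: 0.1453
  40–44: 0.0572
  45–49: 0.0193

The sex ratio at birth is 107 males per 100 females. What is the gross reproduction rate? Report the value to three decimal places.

Proportion female at birth = 100 / (100 + 107) = 0.48309.
Sum of ASFRs = 0.1348 + 0.1724 + 0.2012 + 0.1453 + 0.0572 + 0.0193 = 0.7302
TFR = 5 × 0.7302 = 3.651
GRR = 0.48309 × 3.651 = 1.76376

1.764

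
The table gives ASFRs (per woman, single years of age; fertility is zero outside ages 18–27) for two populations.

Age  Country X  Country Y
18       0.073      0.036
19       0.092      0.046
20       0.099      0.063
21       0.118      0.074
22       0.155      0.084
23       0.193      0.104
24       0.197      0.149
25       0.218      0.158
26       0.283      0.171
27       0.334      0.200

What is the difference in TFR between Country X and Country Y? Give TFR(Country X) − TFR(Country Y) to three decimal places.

Country X:
  Sum of ASFRs = 0.073 + 0.092 + 0.099 + 0.118 + 0.155 + 0.193 + 0.197 + 0.218 + 0.283 + 0.334 = 1.762
  TFR = 1.762
Country Y:
  Sum of ASFRs = 0.036 + 0.046 + 0.063 + 0.074 + 0.084 + 0.104 + 0.149 + 0.158 + 0.171 + 0.200 = 1.085
  TFR = 1.085
Difference = 1.762 − 1.085 = 0.677

0.677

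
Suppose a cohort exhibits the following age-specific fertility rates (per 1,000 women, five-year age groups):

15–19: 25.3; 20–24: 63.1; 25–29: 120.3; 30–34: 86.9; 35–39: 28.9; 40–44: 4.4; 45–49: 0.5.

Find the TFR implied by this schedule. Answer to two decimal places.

1.65

Sum of ASFRs = 25.3 + 63.1 + 120.3 + 86.9 + 28.9 + 4.4 + 0.5 = 329.4
TFR = 5 × 329.4 / 1000 = 1.647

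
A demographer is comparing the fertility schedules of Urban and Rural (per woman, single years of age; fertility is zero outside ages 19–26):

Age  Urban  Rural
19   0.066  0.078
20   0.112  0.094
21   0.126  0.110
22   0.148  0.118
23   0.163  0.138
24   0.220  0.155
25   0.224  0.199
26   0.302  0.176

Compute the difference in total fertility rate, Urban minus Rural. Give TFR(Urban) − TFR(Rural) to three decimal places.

Urban:
  Sum of ASFRs = 0.066 + 0.112 + 0.126 + 0.148 + 0.163 + 0.220 + 0.224 + 0.302 = 1.361
  TFR = 1.361
Rural:
  Sum of ASFRs = 0.078 + 0.094 + 0.110 + 0.118 + 0.138 + 0.155 + 0.199 + 0.176 = 1.068
  TFR = 1.068
Difference = 1.361 − 1.068 = 0.293

0.293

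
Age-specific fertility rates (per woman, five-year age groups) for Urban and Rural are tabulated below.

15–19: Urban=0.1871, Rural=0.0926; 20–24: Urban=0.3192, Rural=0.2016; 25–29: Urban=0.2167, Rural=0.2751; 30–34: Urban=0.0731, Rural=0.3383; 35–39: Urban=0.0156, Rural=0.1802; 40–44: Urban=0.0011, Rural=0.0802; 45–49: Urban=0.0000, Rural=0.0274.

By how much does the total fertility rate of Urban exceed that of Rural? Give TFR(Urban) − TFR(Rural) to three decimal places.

-1.913

Urban:
  Sum of ASFRs = 0.1871 + 0.3192 + 0.2167 + 0.0731 + 0.0156 + 0.0011 + 0.0000 = 0.8128
  TFR = 5 × 0.8128 = 4.064
Rural:
  Sum of ASFRs = 0.0926 + 0.2016 + 0.2751 + 0.3383 + 0.1802 + 0.0802 + 0.0274 = 1.1954
  TFR = 5 × 1.1954 = 5.977
Difference = 4.064 − 5.977 = -1.913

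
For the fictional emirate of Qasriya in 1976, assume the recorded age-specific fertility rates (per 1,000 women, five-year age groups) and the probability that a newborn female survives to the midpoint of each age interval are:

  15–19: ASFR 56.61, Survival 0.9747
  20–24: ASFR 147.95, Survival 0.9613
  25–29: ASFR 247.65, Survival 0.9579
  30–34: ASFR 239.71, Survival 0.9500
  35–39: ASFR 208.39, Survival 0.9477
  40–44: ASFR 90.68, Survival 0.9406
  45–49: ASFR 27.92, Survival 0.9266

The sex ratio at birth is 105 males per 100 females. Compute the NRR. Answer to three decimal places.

Proportion female at birth = 100 / (100 + 105) = 0.48780.
Weighting each age-specific rate by interval width and survival:
  15–19: 5 × 56.61/1000 × 0.9747 = 0.27589
  20–24: 5 × 147.95/1000 × 0.9613 = 0.71112
  25–29: 5 × 247.65/1000 × 0.9579 = 1.18612
  30–34: 5 × 239.71/1000 × 0.9500 = 1.13862
  35–39: 5 × 208.39/1000 × 0.9477 = 0.98746
  40–44: 5 × 90.68/1000 × 0.9406 = 0.42647
  45–49: 5 × 27.92/1000 × 0.9266 = 0.12935
Sum = 4.85503
NRR = 0.48780 × 4.85503 = 2.36828
NRR > 1, so each generation more than replaces itself.

2.368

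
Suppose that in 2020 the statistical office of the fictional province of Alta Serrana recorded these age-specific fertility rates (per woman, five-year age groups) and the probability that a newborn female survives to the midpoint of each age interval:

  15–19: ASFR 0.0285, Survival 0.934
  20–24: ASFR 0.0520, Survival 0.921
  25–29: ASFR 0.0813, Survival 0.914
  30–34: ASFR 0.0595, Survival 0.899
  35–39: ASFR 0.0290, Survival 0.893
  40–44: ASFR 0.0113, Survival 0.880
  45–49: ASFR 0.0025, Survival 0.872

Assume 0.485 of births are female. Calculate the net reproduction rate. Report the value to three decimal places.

0.583

Proportion female at birth = 0.485.
Weighting each age-specific rate by interval width and survival:
  15–19: 5 × 0.0285 × 0.934 = 0.13310
  20–24: 5 × 0.0520 × 0.921 = 0.23946
  25–29: 5 × 0.0813 × 0.914 = 0.37154
  30–34: 5 × 0.0595 × 0.899 = 0.26745
  35–39: 5 × 0.0290 × 0.893 = 0.12949
  40–44: 5 × 0.0113 × 0.880 = 0.04972
  45–49: 5 × 0.0025 × 0.872 = 0.01090
Sum = 1.20166
NRR = 0.485 × 1.20166 = 0.58281
An NRR under 1 implies long-run decline under these rates.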